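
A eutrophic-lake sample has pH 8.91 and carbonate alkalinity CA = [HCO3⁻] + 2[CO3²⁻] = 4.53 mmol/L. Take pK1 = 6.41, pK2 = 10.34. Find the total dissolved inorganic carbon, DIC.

CA = [HCO3⁻] + 2[CO3²⁻] = (α₁ + 2α₂)·DIC
At pH 8.91: [H⁺]/K1 = 10^-2.50 = 0.0031623, K2/[H⁺] = 10^-1.43 = 0.037154
α₁ = 1/(1 + 0.0031623 + 0.037154) = 1/1.0403 = 0.9612; α₂ = α₁·K2/[H⁺] = 0.03571
α₁ + 2α₂ = 1.0327
DIC = CA / (α₁ + 2α₂) = 4.53 / 1.0327 = 4.39 mmol/L

DIC = 4.39 mmol/L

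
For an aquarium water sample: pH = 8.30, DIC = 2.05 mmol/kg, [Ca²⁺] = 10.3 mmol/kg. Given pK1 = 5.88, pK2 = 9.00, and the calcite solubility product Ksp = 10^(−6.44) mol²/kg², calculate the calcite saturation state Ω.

Ω = 9.64

α₂ = 1 / (1 + [H⁺]/K2 + [H⁺]²/(K1K2)) = 1 / (1 + 10^+0.70 + 10^-1.72)
   = 1 / (1 + 5.0119 + 0.019055) = 1/6.0309 = 0.1658
[CO3²⁻] = α₂ × DIC = 0.1658 × 2.05 = 0.3399 mmol/kg
Ksp = 10^(−6.44) = 3.631×10^-7
Ω = [Ca²⁺][CO3²⁻]/Ksp = (10.3×10^-3)(3.399×10^-4) / 3.631×10^-7 = 9.64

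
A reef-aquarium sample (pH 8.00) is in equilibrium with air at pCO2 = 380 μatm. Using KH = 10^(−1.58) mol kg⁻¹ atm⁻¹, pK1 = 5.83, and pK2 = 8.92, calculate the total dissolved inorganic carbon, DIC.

[CO2*] = KH · pCO2 = 10^(−1.58) × 380×10^-6 = 9.995×10^-6 mol/kg
α₀ = 1/(1 + K1/[H⁺] + K1K2/[H⁺]²) = 1/(1 + 10^+2.17 + 10^+1.25) = 0.005999
DIC = [CO2*]/α₀ = 9.995×10^-6 / 0.005999 = 1.67 mmol/kg

DIC = 1.67 mmol/kg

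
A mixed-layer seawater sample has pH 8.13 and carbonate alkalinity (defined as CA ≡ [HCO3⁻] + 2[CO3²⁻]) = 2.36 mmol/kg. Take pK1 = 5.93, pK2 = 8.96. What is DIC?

CA = [HCO3⁻] + 2[CO3²⁻] = (α₁ + 2α₂)·DIC
At pH 8.13: [H⁺]/K1 = 10^-2.20 = 0.0063096, K2/[H⁺] = 10^-0.83 = 0.14791
α₁ = 1/(1 + 0.0063096 + 0.14791) = 1/1.1542 = 0.8664; α₂ = α₁·K2/[H⁺] = 0.1281
α₁ + 2α₂ = 1.1227
DIC = CA / (α₁ + 2α₂) = 2.36 / 1.1227 = 2.10 mmol/kg

DIC = 2.10 mmol/kg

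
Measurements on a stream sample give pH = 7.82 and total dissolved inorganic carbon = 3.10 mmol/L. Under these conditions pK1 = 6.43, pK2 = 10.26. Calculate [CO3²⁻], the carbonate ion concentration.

[CO3²⁻] = 10.8 μmol/L

α₂ = 1 / (1 + [H⁺]/K2 + [H⁺]²/(K1K2)) = 1 / (1 + 10^+2.44 + 10^+1.05)
   = 1 / (1 + 275.42 + 11.220) = 1/287.64 = 0.003477
[CO3²⁻] = α₂ × DIC = 0.003477 × 3.10 = 0.0108 mmol/L = 10.8 μmol/L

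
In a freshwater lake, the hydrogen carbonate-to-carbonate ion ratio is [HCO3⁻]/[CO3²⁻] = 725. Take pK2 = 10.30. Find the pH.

pH = 7.44

From K2 = [H⁺][CO3²⁻]/[HCO3⁻]:  pH = pK2 − log₁₀([HCO3⁻]/[CO3²⁻])
log₁₀(725) = +2.860
pH = 10.30 − (+2.860) = 7.44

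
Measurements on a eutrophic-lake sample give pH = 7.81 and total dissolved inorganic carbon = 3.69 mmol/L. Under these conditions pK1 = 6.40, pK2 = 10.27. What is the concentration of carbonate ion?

α₂ = 1 / (1 + [H⁺]/K2 + [H⁺]²/(K1K2)) = 1 / (1 + 10^+2.46 + 10^+1.05)
   = 1 / (1 + 288.40 + 11.220) = 1/300.62 = 0.003326
[CO3²⁻] = α₂ × DIC = 0.003326 × 3.69 = 0.0123 mmol/L = 12.3 μmol/L

[CO3²⁻] = 12.3 μmol/L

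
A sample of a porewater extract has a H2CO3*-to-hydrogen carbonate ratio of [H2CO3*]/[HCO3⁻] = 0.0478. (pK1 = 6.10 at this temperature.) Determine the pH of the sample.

From K1 = [H⁺][HCO3⁻]/[H2CO3*]:  pH = pK1 − log₁₀([H2CO3*]/[HCO3⁻])
log₁₀(0.0478) = -1.321
pH = 6.10 − (-1.321) = 7.42

pH = 7.42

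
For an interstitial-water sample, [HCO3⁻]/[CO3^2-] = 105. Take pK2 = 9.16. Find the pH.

From K2 = [H⁺][CO3^2-]/[HCO3⁻]:  pH = pK2 − log₁₀([HCO3⁻]/[CO3^2-])
log₁₀(105) = +2.021
pH = 9.16 − (+2.021) = 7.14

pH = 7.14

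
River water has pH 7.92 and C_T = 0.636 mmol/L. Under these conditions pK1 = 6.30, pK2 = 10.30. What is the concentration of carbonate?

α₂ = 1 / (1 + [H⁺]/K2 + [H⁺]²/(K1K2)) = 1 / (1 + 10^+2.38 + 10^+0.76)
   = 1 / (1 + 239.88 + 5.7544) = 1/246.64 = 0.004055
[CO3²⁻] = α₂ × DIC = 0.004055 × 0.636 = 0.00258 mmol/L = 2.58 μmol/L

[CO3²⁻] = 2.58 μmol/L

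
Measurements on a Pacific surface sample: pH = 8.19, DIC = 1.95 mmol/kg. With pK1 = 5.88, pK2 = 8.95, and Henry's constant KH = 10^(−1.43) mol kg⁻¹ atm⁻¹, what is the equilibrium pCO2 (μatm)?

α₀ = 1 / (1 + K1/[H⁺] + K1K2/[H⁺]²) = 1 / (1 + 10^+2.31 + 10^+1.55)
   = 1 / (1 + 204.17 + 35.481) = 1/240.66 = 0.004155
[CO2*] = α₀ × DIC = 0.004155 × 1.95 = 0.008103 mmol/kg = 8.103 μmol/kg
pCO2 = [CO2*]/KH = 8.103×10^-6 / 3.715×10^-2 = 218 μatm

pCO2 = 218 μatm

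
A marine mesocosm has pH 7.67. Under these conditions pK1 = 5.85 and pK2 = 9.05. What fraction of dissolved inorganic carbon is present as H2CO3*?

α₀ = 0.0143

α₀ = 1 / (1 + K1/[H⁺] + K1K2/[H⁺]²) = 1 / (1 + 10^+1.82 + 10^+0.44)
   = 1 / (1 + 66.069 + 2.7542) = 1/69.824 = 0.01432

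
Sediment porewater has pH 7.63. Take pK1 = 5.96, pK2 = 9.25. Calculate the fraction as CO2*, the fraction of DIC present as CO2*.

α₀ = 0.0205

α₀ = 1 / (1 + K1/[H⁺] + K1K2/[H⁺]²) = 1 / (1 + 10^+1.67 + 10^+0.05)
   = 1 / (1 + 46.774 + 1.1220) = 1/48.896 = 0.02045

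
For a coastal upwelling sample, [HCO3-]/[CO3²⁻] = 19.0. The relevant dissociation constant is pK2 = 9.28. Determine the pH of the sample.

From K2 = [H⁺][CO3²⁻]/[HCO3-]:  pH = pK2 − log₁₀([HCO3-]/[CO3²⁻])
log₁₀(19.0) = +1.279
pH = 9.28 − (+1.279) = 8.00

pH = 8.00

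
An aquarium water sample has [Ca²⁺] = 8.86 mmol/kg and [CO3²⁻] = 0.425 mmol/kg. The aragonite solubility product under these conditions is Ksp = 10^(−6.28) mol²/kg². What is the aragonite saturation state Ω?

Ω = 7.18

Ksp = 10^(−6.28) = 5.248×10^-7
Ω = [Ca²⁺][CO3²⁻]/Ksp = (8.86×10^-3)(0.425×10^-3) / 5.248×10^-7 = 7.18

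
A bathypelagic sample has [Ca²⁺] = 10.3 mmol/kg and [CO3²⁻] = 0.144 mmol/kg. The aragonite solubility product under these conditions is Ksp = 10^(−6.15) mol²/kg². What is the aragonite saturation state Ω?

Ω = 2.10

Ksp = 10^(−6.15) = 7.079×10^-7
Ω = [Ca²⁺][CO3²⁻]/Ksp = (10.3×10^-3)(0.144×10^-3) / 7.079×10^-7 = 2.10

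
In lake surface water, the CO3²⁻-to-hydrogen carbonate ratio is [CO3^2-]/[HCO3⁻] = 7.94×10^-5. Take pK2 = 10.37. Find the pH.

From K2 = [H⁺][CO3^2-]/[HCO3⁻]:  pH = pK2 + log₁₀([CO3^2-]/[HCO3⁻])
log₁₀(7.94×10^-5) = -4.100
pH = 10.37 + (-4.100) = 6.27

pH = 6.27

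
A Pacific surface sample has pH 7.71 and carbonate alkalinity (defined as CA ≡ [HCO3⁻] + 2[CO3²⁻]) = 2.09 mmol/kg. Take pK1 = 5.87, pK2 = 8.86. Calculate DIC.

DIC = 1.99 mmol/kg

CA = [HCO3⁻] + 2[CO3²⁻] = (α₁ + 2α₂)·DIC
At pH 7.71: [H⁺]/K1 = 10^-1.84 = 0.014454, K2/[H⁺] = 10^-1.15 = 0.070795
α₁ = 1/(1 + 0.014454 + 0.070795) = 1/1.0852 = 0.9214; α₂ = α₁·K2/[H⁺] = 0.06523
α₁ + 2α₂ = 1.0519
DIC = CA / (α₁ + 2α₂) = 2.09 / 1.0519 = 1.99 mmol/kg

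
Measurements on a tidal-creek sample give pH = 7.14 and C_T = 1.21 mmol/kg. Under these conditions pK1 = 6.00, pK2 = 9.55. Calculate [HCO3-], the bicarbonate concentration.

[HCO3⁻] = 1.12 mmol/kg

α₁ = 1 / (1 + [H⁺]/K1 + K2/[H⁺]) = 1 / (1 + 10^-1.14 + 10^-2.41)
   = 1 / (1 + 0.072444 + 0.0038905) = 1/1.0763 = 0.9291
[HCO3⁻] = α₁ × DIC = 0.9291 × 1.21 = 1.12 mmol/kg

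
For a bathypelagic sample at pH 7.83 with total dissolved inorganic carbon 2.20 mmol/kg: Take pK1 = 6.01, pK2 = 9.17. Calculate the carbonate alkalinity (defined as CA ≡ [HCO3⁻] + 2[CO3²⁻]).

CA = 2.26 mmol/kg

CA = [HCO3⁻] + 2[CO3²⁻] = (α₁ + 2α₂)·DIC
At pH 7.83: [H⁺]/K1 = 10^-1.82 = 0.015136, K2/[H⁺] = 10^-1.34 = 0.045709
α₁ = 1/(1 + 0.015136 + 0.045709) = 1/1.0608 = 0.9426; α₂ = α₁·K2/[H⁺] = 0.04309
α₁ + 2α₂ = 1.0288
CA = 1.0288 × 2.20 = 2.26 mmol/kg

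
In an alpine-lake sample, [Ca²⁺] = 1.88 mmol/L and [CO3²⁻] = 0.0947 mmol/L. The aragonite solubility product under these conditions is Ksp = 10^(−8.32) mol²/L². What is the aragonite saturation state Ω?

Ksp = 10^(−8.32) = 4.786×10^-9
Ω = [Ca²⁺][CO3²⁻]/Ksp = (1.88×10^-3)(0.0947×10^-3) / 4.786×10^-9 = 37.2

Ω = 37.2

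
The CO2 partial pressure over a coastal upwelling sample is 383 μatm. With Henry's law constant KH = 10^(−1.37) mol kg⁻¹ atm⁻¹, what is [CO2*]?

[CO2*] = 16.3 μmol/kg

KH = 10^(−1.37) = 4.266×10^-2 mol kg⁻¹ atm⁻¹
[CO2*] = KH · pCO2 = 4.266×10^-2 × 383×10^-6 atm = 1.63×10^-5 mol/kg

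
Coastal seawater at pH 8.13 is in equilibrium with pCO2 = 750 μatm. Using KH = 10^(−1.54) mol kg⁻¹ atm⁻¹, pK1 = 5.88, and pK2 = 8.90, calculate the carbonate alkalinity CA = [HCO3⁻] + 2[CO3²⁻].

[CO2*] = KH · pCO2 = 10^(−1.54) × 750×10^-6 = 2.163×10^-5 mol/kg
α₀ = 1/(1 + K1/[H⁺] + K1K2/[H⁺]²) = 1/(1 + 10^+2.25 + 10^+1.48) = 0.004784
DIC = [CO2*]/α₀ = 2.163×10^-5 / 0.004784 = 4.521 mmol/kg
CA = (α₁ + 2α₂)·DIC = (0.8507 + 2×0.1445) × 4.521 = 5.15 mmol/kg

CA = 5.15 mmol/kg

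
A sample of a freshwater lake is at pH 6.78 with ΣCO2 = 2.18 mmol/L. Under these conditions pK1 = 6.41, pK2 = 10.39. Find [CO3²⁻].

α₂ = 1 / (1 + [H⁺]/K2 + [H⁺]²/(K1K2)) = 1 / (1 + 10^+3.61 + 10^+3.24)
   = 1 / (1 + 4073.8 + 1737.8) = 1/5812.6 = 0.0001720
[CO3²⁻] = α₂ × DIC = 0.0001720 × 2.18 = 0.000375 mmol/L = 0.375 μmol/L

[CO3²⁻] = 0.375 μmol/L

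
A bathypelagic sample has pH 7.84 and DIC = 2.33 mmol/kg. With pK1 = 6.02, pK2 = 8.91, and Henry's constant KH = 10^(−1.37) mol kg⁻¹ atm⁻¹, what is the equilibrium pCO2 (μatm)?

pCO2 = 751 μatm

α₀ = 1 / (1 + K1/[H⁺] + K1K2/[H⁺]²) = 1 / (1 + 10^+1.82 + 10^+0.75)
   = 1 / (1 + 66.069 + 5.6234) = 1/72.693 = 0.01376
[CO2*] = α₀ × DIC = 0.01376 × 2.33 = 0.03205 mmol/kg
pCO2 = [CO2*]/KH = 3.205×10^-5 / 4.266×10^-2 = 751 μatm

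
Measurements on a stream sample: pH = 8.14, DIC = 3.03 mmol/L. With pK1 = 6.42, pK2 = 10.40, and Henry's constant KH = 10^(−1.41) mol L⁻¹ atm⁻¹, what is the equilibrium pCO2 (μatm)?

pCO2 = 1450 μatm

α₀ = 1 / (1 + K1/[H⁺] + K1K2/[H⁺]²) = 1 / (1 + 10^+1.72 + 10^-0.54)
   = 1 / (1 + 52.481 + 0.28840) = 1/53.769 = 0.01860
[CO2*] = α₀ × DIC = 0.01860 × 3.03 = 0.05635 mmol/L
pCO2 = [CO2*]/KH = 5.635×10^-5 / 3.890×10^-2 = 1450 μatm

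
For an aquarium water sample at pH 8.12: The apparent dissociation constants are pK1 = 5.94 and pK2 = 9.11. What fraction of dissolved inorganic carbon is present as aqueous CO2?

α₀ = 0.00596

α₀ = 1 / (1 + K1/[H⁺] + K1K2/[H⁺]²) = 1 / (1 + 10^+2.18 + 10^+1.19)
   = 1 / (1 + 151.36 + 15.488) = 1/167.84 = 0.005958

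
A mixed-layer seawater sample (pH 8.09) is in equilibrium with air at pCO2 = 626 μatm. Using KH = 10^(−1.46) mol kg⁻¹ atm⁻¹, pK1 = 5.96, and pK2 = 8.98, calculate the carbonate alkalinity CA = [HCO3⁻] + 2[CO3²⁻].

CA = 3.68 mmol/kg

[CO2*] = KH · pCO2 = 10^(−1.46) × 626×10^-6 = 2.171×10^-5 mol/kg
α₀ = 1/(1 + K1/[H⁺] + K1K2/[H⁺]²) = 1/(1 + 10^+2.13 + 10^+1.24) = 0.006524
DIC = [CO2*]/α₀ = 2.171×10^-5 / 0.006524 = 3.327 mmol/kg
CA = (α₁ + 2α₂)·DIC = (0.8801 + 2×0.1134) × 3.327 = 3.68 mmol/kg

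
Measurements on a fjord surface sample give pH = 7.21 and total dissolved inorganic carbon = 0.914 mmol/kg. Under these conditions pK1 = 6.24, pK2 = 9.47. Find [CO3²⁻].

[CO3²⁻] = 4.51 μmol/kg

α₂ = 1 / (1 + [H⁺]/K2 + [H⁺]²/(K1K2)) = 1 / (1 + 10^+2.26 + 10^+1.29)
   = 1 / (1 + 181.97 + 19.498) = 1/202.47 = 0.004939
[CO3²⁻] = α₂ × DIC = 0.004939 × 0.914 = 0.00451 mmol/kg = 4.51 μmol/kg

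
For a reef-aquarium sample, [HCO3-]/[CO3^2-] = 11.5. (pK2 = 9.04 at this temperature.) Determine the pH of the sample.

pH = 7.98

From K2 = [H⁺][CO3^2-]/[HCO3-]:  pH = pK2 − log₁₀([HCO3-]/[CO3^2-])
log₁₀(11.5) = +1.061
pH = 9.04 − (+1.061) = 7.98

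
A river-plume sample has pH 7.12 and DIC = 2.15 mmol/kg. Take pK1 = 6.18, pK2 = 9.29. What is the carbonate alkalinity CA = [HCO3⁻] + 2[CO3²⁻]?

CA = [HCO3⁻] + 2[CO3²⁻] = (α₁ + 2α₂)·DIC
At pH 7.12: [H⁺]/K1 = 10^-0.94 = 0.11482, K2/[H⁺] = 10^-2.17 = 0.0067608
α₁ = 1/(1 + 0.11482 + 0.0067608) = 1/1.1216 = 0.8916; α₂ = α₁·K2/[H⁺] = 0.006028
α₁ + 2α₂ = 0.9037
CA = 0.9037 × 2.15 = 1.94 mmol/kg

CA = 1.94 mmol/kg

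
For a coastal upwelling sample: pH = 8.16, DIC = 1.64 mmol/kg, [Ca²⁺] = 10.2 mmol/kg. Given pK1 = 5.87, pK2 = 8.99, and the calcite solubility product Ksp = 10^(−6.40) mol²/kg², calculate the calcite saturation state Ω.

Ω = 5.39

α₂ = 1 / (1 + [H⁺]/K2 + [H⁺]²/(K1K2)) = 1 / (1 + 10^+0.83 + 10^-1.46)
   = 1 / (1 + 6.7608 + 0.034674) = 1/7.7955 = 0.1283
[CO3²⁻] = α₂ × DIC = 0.1283 × 1.64 = 0.2104 mmol/kg
Ksp = 10^(−6.40) = 3.981×10^-7
Ω = [Ca²⁺][CO3²⁻]/Ksp = (10.2×10^-3)(2.104×10^-4) / 3.981×10^-7 = 5.39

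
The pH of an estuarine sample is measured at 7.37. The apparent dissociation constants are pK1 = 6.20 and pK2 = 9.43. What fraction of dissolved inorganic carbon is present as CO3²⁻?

α₂ = 1 / (1 + [H⁺]/K2 + [H⁺]²/(K1K2)) = 1 / (1 + 10^+2.06 + 10^+0.89)
   = 1 / (1 + 114.82 + 7.7625) = 1/123.58 = 0.008092

α₂ = 0.00809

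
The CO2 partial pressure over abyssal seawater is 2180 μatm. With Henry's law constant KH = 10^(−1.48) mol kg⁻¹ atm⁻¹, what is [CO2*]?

[CO2*] = 72.2 μmol/kg

KH = 10^(−1.48) = 3.311×10^-2 mol kg⁻¹ atm⁻¹
[CO2*] = KH · pCO2 = 3.311×10^-2 × 2180×10^-6 atm = 7.22×10^-5 mol/kg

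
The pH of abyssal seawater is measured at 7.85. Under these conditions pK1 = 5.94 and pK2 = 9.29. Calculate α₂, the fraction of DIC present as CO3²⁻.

α₂ = 1 / (1 + [H⁺]/K2 + [H⁺]²/(K1K2)) = 1 / (1 + 10^+1.44 + 10^-0.47)
   = 1 / (1 + 27.542 + 0.33884) = 1/28.881 = 0.03462

α₂ = 0.0346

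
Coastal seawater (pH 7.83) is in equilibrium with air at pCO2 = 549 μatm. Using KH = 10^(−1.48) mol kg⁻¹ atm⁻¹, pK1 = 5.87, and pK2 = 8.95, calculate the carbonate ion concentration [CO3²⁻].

[CO2*] = KH · pCO2 = 10^(−1.48) × 549×10^-6 = 1.818×10^-5 mol/kg
α₀ = 1/(1 + K1/[H⁺] + K1K2/[H⁺]²) = 1/(1 + 10^+1.96 + 10^+0.84) = 0.01009
DIC = [CO2*]/α₀ = 1.818×10^-5 / 0.01009 = 1.802 mmol/kg
[CO3²⁻] = α₂·DIC; α₂ = 0.06980, so [CO3²⁻] = 0.06980 × 1.802 = 0.126 mmol/kg

[CO3²⁻] = 0.126 mmol/kg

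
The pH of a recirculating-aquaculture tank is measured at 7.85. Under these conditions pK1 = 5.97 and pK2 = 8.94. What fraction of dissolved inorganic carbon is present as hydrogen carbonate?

α₁ = 0.914

α₁ = 1 / (1 + [H⁺]/K1 + K2/[H⁺]) = 1 / (1 + 10^-1.88 + 10^-1.09)
   = 1 / (1 + 0.013183 + 0.081283) = 1/1.0945 = 0.9137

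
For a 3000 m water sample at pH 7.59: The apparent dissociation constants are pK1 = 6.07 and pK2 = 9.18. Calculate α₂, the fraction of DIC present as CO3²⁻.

α₂ = 0.0243

α₂ = 1 / (1 + [H⁺]/K2 + [H⁺]²/(K1K2)) = 1 / (1 + 10^+1.59 + 10^+0.07)
   = 1 / (1 + 38.905 + 1.1749) = 1/41.079 = 0.02434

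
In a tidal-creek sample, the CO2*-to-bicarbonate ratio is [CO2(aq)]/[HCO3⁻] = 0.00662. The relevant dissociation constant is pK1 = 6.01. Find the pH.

From K1 = [H⁺][HCO3⁻]/[CO2(aq)]:  pH = pK1 − log₁₀([CO2(aq)]/[HCO3⁻])
log₁₀(0.00662) = -2.179
pH = 6.01 − (-2.179) = 8.19

pH = 8.19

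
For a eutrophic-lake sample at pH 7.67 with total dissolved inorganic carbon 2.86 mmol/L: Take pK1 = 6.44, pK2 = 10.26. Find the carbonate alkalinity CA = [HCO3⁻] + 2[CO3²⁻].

CA = [HCO3⁻] + 2[CO3²⁻] = (α₁ + 2α₂)·DIC
At pH 7.67: [H⁺]/K1 = 10^-1.23 = 0.058884, K2/[H⁺] = 10^-2.59 = 0.0025704
α₁ = 1/(1 + 0.058884 + 0.0025704) = 1/1.0615 = 0.9421; α₂ = α₁·K2/[H⁺] = 0.002422
α₁ + 2α₂ = 0.9469
CA = 0.9469 × 2.86 = 2.71 mmol/L

CA = 2.71 mmol/L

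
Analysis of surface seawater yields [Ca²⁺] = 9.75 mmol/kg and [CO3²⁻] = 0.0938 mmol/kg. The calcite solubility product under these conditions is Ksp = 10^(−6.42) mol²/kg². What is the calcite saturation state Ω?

Ksp = 10^(−6.42) = 3.802×10^-7
Ω = [Ca²⁺][CO3²⁻]/Ksp = (9.75×10^-3)(0.0938×10^-3) / 3.802×10^-7 = 2.41

Ω = 2.41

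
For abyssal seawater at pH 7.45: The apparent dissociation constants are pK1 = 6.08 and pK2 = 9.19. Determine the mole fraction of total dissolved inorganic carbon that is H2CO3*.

α₀ = 0.0402

α₀ = 1 / (1 + K1/[H⁺] + K1K2/[H⁺]²) = 1 / (1 + 10^+1.37 + 10^-0.37)
   = 1 / (1 + 23.442 + 0.42658) = 1/24.869 = 0.04021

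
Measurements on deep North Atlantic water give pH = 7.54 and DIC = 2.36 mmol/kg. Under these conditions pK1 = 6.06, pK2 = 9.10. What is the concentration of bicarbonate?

[HCO3⁻] = 2.23 mmol/kg

α₁ = 1 / (1 + [H⁺]/K1 + K2/[H⁺]) = 1 / (1 + 10^-1.48 + 10^-1.56)
   = 1 / (1 + 0.033113 + 0.027542) = 1/1.0607 = 0.9428
[HCO3⁻] = α₁ × DIC = 0.9428 × 2.36 = 2.23 mmol/kg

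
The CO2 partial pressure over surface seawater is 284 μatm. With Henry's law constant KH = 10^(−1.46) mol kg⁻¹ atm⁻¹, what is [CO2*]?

[CO2*] = 9.85 μmol/kg

KH = 10^(−1.46) = 3.467×10^-2 mol kg⁻¹ atm⁻¹
[CO2*] = KH · pCO2 = 3.467×10^-2 × 284×10^-6 atm = 9.85×10^-6 mol/kg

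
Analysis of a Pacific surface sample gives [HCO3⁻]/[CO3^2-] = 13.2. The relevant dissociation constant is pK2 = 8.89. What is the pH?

pH = 7.77

From K2 = [H⁺][CO3^2-]/[HCO3⁻]:  pH = pK2 − log₁₀([HCO3⁻]/[CO3^2-])
log₁₀(13.2) = +1.121
pH = 8.89 − (+1.121) = 7.77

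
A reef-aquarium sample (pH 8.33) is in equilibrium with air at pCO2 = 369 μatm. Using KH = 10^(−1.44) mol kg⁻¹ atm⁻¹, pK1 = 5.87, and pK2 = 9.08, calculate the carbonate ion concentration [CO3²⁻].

[CO3²⁻] = 0.687 mmol/kg

[CO2*] = KH · pCO2 = 10^(−1.44) × 369×10^-6 = 1.340×10^-5 mol/kg
α₀ = 1/(1 + K1/[H⁺] + K1K2/[H⁺]²) = 1/(1 + 10^+2.46 + 10^+1.71) = 0.002935
DIC = [CO2*]/α₀ = 1.340×10^-5 / 0.002935 = 4.564 mmol/kg
[CO3²⁻] = α₂·DIC; α₂ = 0.1505, so [CO3²⁻] = 0.1505 × 4.564 = 0.687 mmol/kg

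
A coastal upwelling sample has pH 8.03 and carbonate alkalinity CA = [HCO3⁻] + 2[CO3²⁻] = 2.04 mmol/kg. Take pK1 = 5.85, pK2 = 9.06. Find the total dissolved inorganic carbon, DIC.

CA = [HCO3⁻] + 2[CO3²⁻] = (α₁ + 2α₂)·DIC
At pH 8.03: [H⁺]/K1 = 10^-2.18 = 0.0066069, K2/[H⁺] = 10^-1.03 = 0.093325
α₁ = 1/(1 + 0.0066069 + 0.093325) = 1/1.0999 = 0.9091; α₂ = α₁·K2/[H⁺] = 0.08485
α₁ + 2α₂ = 1.0788
DIC = CA / (α₁ + 2α₂) = 2.04 / 1.0788 = 1.89 mmol/kg

DIC = 1.89 mmol/kg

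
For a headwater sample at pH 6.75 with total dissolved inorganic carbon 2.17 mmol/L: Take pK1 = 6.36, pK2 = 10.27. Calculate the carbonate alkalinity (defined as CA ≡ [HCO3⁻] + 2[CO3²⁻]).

CA = 1.54 mmol/L

CA = [HCO3⁻] + 2[CO3²⁻] = (α₁ + 2α₂)·DIC
At pH 6.75: [H⁺]/K1 = 10^-0.39 = 0.40738, K2/[H⁺] = 10^-3.52 = 0.00030200
α₁ = 1/(1 + 0.40738 + 0.00030200) = 1/1.4077 = 0.7104; α₂ = α₁·K2/[H⁺] = 0.0002145
α₁ + 2α₂ = 0.7108
CA = 0.7108 × 2.17 = 1.54 mmol/L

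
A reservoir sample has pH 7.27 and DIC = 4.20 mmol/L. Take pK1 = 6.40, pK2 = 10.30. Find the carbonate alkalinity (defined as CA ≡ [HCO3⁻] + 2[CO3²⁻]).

CA = [HCO3⁻] + 2[CO3²⁻] = (α₁ + 2α₂)·DIC
At pH 7.27: [H⁺]/K1 = 10^-0.87 = 0.13490, K2/[H⁺] = 10^-3.03 = 0.00093325
α₁ = 1/(1 + 0.13490 + 0.00093325) = 1/1.1358 = 0.8804; α₂ = α₁·K2/[H⁺] = 0.0008216
α₁ + 2α₂ = 0.8821
CA = 0.8821 × 4.20 = 3.70 mmol/L

CA = 3.70 mmol/L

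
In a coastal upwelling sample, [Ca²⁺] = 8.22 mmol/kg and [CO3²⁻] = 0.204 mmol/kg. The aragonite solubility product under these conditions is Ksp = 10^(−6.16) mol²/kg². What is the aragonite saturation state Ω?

Ksp = 10^(−6.16) = 6.918×10^-7
Ω = [Ca²⁺][CO3²⁻]/Ksp = (8.22×10^-3)(0.204×10^-3) / 6.918×10^-7 = 2.42

Ω = 2.42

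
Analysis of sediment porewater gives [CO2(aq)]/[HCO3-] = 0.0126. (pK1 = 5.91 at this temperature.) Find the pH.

From K1 = [H⁺][HCO3-]/[CO2(aq)]:  pH = pK1 − log₁₀([CO2(aq)]/[HCO3-])
log₁₀(0.0126) = -1.900
pH = 5.91 − (-1.900) = 7.81

pH = 7.81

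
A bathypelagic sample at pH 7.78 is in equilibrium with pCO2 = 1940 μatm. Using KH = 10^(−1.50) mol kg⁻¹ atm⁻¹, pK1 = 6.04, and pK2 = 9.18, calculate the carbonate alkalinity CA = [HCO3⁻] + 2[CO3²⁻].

CA = 3.64 mmol/kg

[CO2*] = KH · pCO2 = 10^(−1.50) × 1940×10^-6 = 6.135×10^-5 mol/kg
α₀ = 1/(1 + K1/[H⁺] + K1K2/[H⁺]²) = 1/(1 + 10^+1.74 + 10^+0.34) = 0.01720
DIC = [CO2*]/α₀ = 6.135×10^-5 / 0.01720 = 3.567 mmol/kg
CA = (α₁ + 2α₂)·DIC = (0.9452 + 2×0.03763) × 3.567 = 3.64 mmol/kg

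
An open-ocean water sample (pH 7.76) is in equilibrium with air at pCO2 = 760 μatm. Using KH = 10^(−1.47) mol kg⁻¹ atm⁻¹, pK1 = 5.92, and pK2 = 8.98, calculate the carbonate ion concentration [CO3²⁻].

[CO3²⁻] = 0.107 mmol/kg

[CO2*] = KH · pCO2 = 10^(−1.47) × 760×10^-6 = 2.575×10^-5 mol/kg
α₀ = 1/(1 + K1/[H⁺] + K1K2/[H⁺]²) = 1/(1 + 10^+1.84 + 10^+0.62) = 0.01345
DIC = [CO2*]/α₀ = 2.575×10^-5 / 0.01345 = 1.915 mmol/kg
[CO3²⁻] = α₂·DIC; α₂ = 0.05607, so [CO3²⁻] = 0.05607 × 1.915 = 0.107 mmol/kg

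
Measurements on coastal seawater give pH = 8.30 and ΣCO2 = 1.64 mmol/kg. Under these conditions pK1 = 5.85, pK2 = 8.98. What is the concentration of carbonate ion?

α₂ = 1 / (1 + [H⁺]/K2 + [H⁺]²/(K1K2)) = 1 / (1 + 10^+0.68 + 10^-1.77)
   = 1 / (1 + 4.7863 + 0.016982) = 1/5.8033 = 0.1723
[CO3²⁻] = α₂ × DIC = 0.1723 × 1.64 = 0.283 mmol/kg

[CO3²⁻] = 0.283 mmol/kg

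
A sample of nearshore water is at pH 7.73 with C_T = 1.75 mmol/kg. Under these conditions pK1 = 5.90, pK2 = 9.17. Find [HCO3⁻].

α₁ = 1 / (1 + [H⁺]/K1 + K2/[H⁺]) = 1 / (1 + 10^-1.83 + 10^-1.44)
   = 1 / (1 + 0.014791 + 0.036308) = 1/1.0511 = 0.9514
[HCO3⁻] = α₁ × DIC = 0.9514 × 1.75 = 1.66 mmol/kg

[HCO3⁻] = 1.66 mmol/kg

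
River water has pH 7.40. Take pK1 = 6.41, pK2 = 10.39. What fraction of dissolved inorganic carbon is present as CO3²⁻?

α₂ = 1 / (1 + [H⁺]/K2 + [H⁺]²/(K1K2)) = 1 / (1 + 10^+2.99 + 10^+2.00)
   = 1 / (1 + 977.24 + 100.00) = 1/1078.2 = 0.0009274

α₂ = 0.000927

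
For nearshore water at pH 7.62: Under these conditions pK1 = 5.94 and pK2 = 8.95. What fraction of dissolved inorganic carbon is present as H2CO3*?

α₀ = 1 / (1 + K1/[H⁺] + K1K2/[H⁺]²) = 1 / (1 + 10^+1.68 + 10^+0.35)
   = 1 / (1 + 47.863 + 2.2387) = 1/51.102 = 0.01957

α₀ = 0.0196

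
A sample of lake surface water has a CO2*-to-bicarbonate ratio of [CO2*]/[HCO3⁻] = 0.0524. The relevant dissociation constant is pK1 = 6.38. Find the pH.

pH = 7.66

From K1 = [H⁺][HCO3⁻]/[CO2*]:  pH = pK1 − log₁₀([CO2*]/[HCO3⁻])
log₁₀(0.0524) = -1.281
pH = 6.38 − (-1.281) = 7.66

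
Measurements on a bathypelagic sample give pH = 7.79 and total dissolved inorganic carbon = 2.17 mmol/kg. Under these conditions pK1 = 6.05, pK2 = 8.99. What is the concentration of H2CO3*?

α₀ = 1 / (1 + K1/[H⁺] + K1K2/[H⁺]²) = 1 / (1 + 10^+1.74 + 10^+0.54)
   = 1 / (1 + 54.954 + 3.4674) = 1/59.421 = 0.01683
[CO2*] = α₀ × DIC = 0.01683 × 2.17 = 0.0365 mmol/kg

[CO2*] = 0.0365 mmol/kg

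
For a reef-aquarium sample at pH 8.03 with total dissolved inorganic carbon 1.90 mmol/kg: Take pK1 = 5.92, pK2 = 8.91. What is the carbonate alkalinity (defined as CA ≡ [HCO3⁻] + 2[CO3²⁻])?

CA = [HCO3⁻] + 2[CO3²⁻] = (α₁ + 2α₂)·DIC
At pH 8.03: [H⁺]/K1 = 10^-2.11 = 0.0077625, K2/[H⁺] = 10^-0.88 = 0.13183
α₁ = 1/(1 + 0.0077625 + 0.13183) = 1/1.1396 = 0.8775; α₂ = α₁·K2/[H⁺] = 0.1157
α₁ + 2α₂ = 1.1089
CA = 1.1089 × 1.90 = 2.11 mmol/kg

CA = 2.11 mmol/kg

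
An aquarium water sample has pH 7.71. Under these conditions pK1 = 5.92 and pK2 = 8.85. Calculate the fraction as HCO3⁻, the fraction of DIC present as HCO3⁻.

α₁ = 0.919

α₁ = 1 / (1 + [H⁺]/K1 + K2/[H⁺]) = 1 / (1 + 10^-1.79 + 10^-1.14)
   = 1 / (1 + 0.016218 + 0.072444) = 1/1.0887 = 0.9186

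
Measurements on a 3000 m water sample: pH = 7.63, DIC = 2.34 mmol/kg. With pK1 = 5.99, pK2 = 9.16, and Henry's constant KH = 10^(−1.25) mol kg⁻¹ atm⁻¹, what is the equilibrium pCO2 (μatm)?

pCO2 = 906 μatm

α₀ = 1 / (1 + K1/[H⁺] + K1K2/[H⁺]²) = 1 / (1 + 10^+1.64 + 10^+0.11)
   = 1 / (1 + 43.652 + 1.2882) = 1/45.940 = 0.02177
[CO2*] = α₀ × DIC = 0.02177 × 2.34 = 0.05094 mmol/kg
pCO2 = [CO2*]/KH = 5.094×10^-5 / 5.623×10^-2 = 906 μatm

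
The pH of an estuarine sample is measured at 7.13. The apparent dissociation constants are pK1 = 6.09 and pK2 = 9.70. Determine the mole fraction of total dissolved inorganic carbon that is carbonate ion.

α₂ = 1 / (1 + [H⁺]/K2 + [H⁺]²/(K1K2)) = 1 / (1 + 10^+2.57 + 10^+1.53)
   = 1 / (1 + 371.54 + 33.884) = 1/406.42 = 0.002461

α₂ = 0.00246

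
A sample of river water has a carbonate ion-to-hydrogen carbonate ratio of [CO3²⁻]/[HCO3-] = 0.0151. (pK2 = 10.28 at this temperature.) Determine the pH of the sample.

pH = 8.46

From K2 = [H⁺][CO3²⁻]/[HCO3-]:  pH = pK2 + log₁₀([CO3²⁻]/[HCO3-])
log₁₀(0.0151) = -1.821
pH = 10.28 + (-1.821) = 8.46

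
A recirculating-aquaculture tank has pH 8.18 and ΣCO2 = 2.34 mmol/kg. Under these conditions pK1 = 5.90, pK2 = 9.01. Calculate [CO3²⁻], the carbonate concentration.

[CO3²⁻] = 0.300 mmol/kg

α₂ = 1 / (1 + [H⁺]/K2 + [H⁺]²/(K1K2)) = 1 / (1 + 10^+0.83 + 10^-1.45)
   = 1 / (1 + 6.7608 + 0.035481) = 1/7.7963 = 0.1283
[CO3²⁻] = α₂ × DIC = 0.1283 × 2.34 = 0.300 mmol/kg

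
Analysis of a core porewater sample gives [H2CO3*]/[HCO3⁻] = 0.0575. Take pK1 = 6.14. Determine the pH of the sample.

pH = 7.38

From K1 = [H⁺][HCO3⁻]/[H2CO3*]:  pH = pK1 − log₁₀([H2CO3*]/[HCO3⁻])
log₁₀(0.0575) = -1.240
pH = 6.14 − (-1.240) = 7.38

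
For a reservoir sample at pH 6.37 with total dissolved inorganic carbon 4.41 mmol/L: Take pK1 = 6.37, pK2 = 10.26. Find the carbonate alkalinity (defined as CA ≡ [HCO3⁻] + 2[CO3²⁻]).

CA = [HCO3⁻] + 2[CO3²⁻] = (α₁ + 2α₂)·DIC
At pH 6.37: [H⁺]/K1 = 10^0.00 = 1.0000, K2/[H⁺] = 10^-3.89 = 0.00012882
α₁ = 1/(1 + 1.0000 + 0.00012882) = 1/2.0001 = 0.5000; α₂ = α₁·K2/[H⁺] = 6.441×10^-5
α₁ + 2α₂ = 0.5001
CA = 0.5001 × 4.41 = 2.21 mmol/L

CA = 2.21 mmol/L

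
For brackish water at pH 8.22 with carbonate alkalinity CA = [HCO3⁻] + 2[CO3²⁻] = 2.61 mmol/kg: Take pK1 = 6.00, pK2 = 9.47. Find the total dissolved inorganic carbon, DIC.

DIC = 2.49 mmol/kg

CA = [HCO3⁻] + 2[CO3²⁻] = (α₁ + 2α₂)·DIC
At pH 8.22: [H⁺]/K1 = 10^-2.22 = 0.0060256, K2/[H⁺] = 10^-1.25 = 0.056234
α₁ = 1/(1 + 0.0060256 + 0.056234) = 1/1.0623 = 0.9414; α₂ = α₁·K2/[H⁺] = 0.05294
α₁ + 2α₂ = 1.0473
DIC = CA / (α₁ + 2α₂) = 2.61 / 1.0473 = 2.49 mmol/kg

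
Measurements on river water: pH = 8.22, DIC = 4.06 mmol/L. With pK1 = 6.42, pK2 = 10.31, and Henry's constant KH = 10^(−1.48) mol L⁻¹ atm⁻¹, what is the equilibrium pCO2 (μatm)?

pCO2 = 1900 μatm

α₀ = 1 / (1 + K1/[H⁺] + K1K2/[H⁺]²) = 1 / (1 + 10^+1.80 + 10^-0.29)
   = 1 / (1 + 63.096 + 0.51286) = 1/64.609 = 0.01548
[CO2*] = α₀ × DIC = 0.01548 × 4.06 = 0.06284 mmol/L
pCO2 = [CO2*]/KH = 6.284×10^-5 / 3.311×10^-2 = 1900 μatm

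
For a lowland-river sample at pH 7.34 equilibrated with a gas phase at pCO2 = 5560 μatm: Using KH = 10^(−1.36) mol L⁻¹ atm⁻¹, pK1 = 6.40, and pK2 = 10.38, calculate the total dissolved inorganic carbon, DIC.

DIC = 2.36 mmol/L

[CO2*] = KH · pCO2 = 10^(−1.36) × 5560×10^-6 = 2.427×10^-4 mol/L
α₀ = 1/(1 + K1/[H⁺] + K1K2/[H⁺]²) = 1/(1 + 10^+0.94 + 10^-2.10) = 0.1029
DIC = [CO2*]/α₀ = 2.427×10^-4 / 0.1029 = 2.36 mmol/L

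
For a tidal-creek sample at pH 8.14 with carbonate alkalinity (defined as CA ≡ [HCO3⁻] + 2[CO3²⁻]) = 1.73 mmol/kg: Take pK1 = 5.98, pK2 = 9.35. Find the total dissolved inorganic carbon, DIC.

CA = [HCO3⁻] + 2[CO3²⁻] = (α₁ + 2α₂)·DIC
At pH 8.14: [H⁺]/K1 = 10^-2.16 = 0.0069183, K2/[H⁺] = 10^-1.21 = 0.061660
α₁ = 1/(1 + 0.0069183 + 0.061660) = 1/1.0686 = 0.9358; α₂ = α₁·K2/[H⁺] = 0.05770
α₁ + 2α₂ = 1.0512
DIC = CA / (α₁ + 2α₂) = 1.73 / 1.0512 = 1.65 mmol/kg

DIC = 1.65 mmol/kg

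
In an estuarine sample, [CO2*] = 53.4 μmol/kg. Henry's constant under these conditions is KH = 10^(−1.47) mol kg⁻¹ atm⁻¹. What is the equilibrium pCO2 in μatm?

KH = 10^(−1.47) = 3.388×10^-2 mol kg⁻¹ atm⁻¹
pCO2 = [CO2*]/KH = 53.4×10^-6 / 3.388×10^-2 = 1.58×10^-3 atm = 1580 μatm

pCO2 = 1580 μatm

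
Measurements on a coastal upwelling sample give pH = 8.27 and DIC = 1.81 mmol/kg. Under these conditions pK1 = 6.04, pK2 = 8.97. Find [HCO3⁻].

[HCO3⁻] = 1.50 mmol/kg

α₁ = 1 / (1 + [H⁺]/K1 + K2/[H⁺]) = 1 / (1 + 10^-2.23 + 10^-0.70)
   = 1 / (1 + 0.0058884 + 0.19953) = 1/1.2054 = 0.8296
[HCO3⁻] = α₁ × DIC = 0.8296 × 1.81 = 1.50 mmol/kg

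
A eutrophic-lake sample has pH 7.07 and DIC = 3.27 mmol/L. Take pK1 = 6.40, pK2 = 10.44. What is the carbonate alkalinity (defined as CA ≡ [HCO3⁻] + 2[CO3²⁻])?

CA = 2.70 mmol/L

CA = [HCO3⁻] + 2[CO3²⁻] = (α₁ + 2α₂)·DIC
At pH 7.07: [H⁺]/K1 = 10^-0.67 = 0.21380, K2/[H⁺] = 10^-3.37 = 0.00042658
α₁ = 1/(1 + 0.21380 + 0.00042658) = 1/1.2142 = 0.8236; α₂ = α₁·K2/[H⁺] = 0.0003513
α₁ + 2α₂ = 0.8243
CA = 0.8243 × 3.27 = 2.70 mmol/L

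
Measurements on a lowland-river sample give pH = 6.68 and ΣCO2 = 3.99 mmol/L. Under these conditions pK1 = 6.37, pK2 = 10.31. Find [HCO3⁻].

[HCO3⁻] = 2.68 mmol/L

α₁ = 1 / (1 + [H⁺]/K1 + K2/[H⁺]) = 1 / (1 + 10^-0.31 + 10^-3.63)
   = 1 / (1 + 0.48978 + 0.00023442) = 1/1.4900 = 0.6711
[HCO3⁻] = α₁ × DIC = 0.6711 × 3.99 = 2.68 mmol/L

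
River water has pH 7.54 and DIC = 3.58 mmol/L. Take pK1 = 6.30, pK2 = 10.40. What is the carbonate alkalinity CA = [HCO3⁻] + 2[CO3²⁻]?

CA = [HCO3⁻] + 2[CO3²⁻] = (α₁ + 2α₂)·DIC
At pH 7.54: [H⁺]/K1 = 10^-1.24 = 0.057544, K2/[H⁺] = 10^-2.86 = 0.0013804
α₁ = 1/(1 + 0.057544 + 0.0013804) = 1/1.0589 = 0.9444; α₂ = α₁·K2/[H⁺] = 0.001304
α₁ + 2α₂ = 0.9470
CA = 0.9470 × 3.58 = 3.39 mmol/L

CA = 3.39 mmol/L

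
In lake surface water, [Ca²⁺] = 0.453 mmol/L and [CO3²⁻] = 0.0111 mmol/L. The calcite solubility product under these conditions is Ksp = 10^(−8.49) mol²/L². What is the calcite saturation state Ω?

Ω = 1.55

Ksp = 10^(−8.49) = 3.236×10^-9
Ω = [Ca²⁺][CO3²⁻]/Ksp = (0.453×10^-3)(0.0111×10^-3) / 3.236×10^-9 = 1.55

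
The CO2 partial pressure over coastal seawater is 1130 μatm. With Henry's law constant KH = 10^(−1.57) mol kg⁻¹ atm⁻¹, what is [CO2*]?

KH = 10^(−1.57) = 2.692×10^-2 mol kg⁻¹ atm⁻¹
[CO2*] = KH · pCO2 = 2.692×10^-2 × 1130×10^-6 atm = 3.04×10^-5 mol/kg

[CO2*] = 30.4 μmol/kg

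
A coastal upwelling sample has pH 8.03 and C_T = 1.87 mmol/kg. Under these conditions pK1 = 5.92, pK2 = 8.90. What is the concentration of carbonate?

[CO3²⁻] = 0.221 mmol/kg

α₂ = 1 / (1 + [H⁺]/K2 + [H⁺]²/(K1K2)) = 1 / (1 + 10^+0.87 + 10^-1.24)
   = 1 / (1 + 7.4131 + 0.057544) = 1/8.4706 = 0.1181
[CO3²⁻] = α₂ × DIC = 0.1181 × 1.87 = 0.221 mmol/kg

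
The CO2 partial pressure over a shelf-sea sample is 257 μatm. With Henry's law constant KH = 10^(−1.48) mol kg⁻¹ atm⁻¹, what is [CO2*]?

[CO2*] = 8.51 μmol/kg

KH = 10^(−1.48) = 3.311×10^-2 mol kg⁻¹ atm⁻¹
[CO2*] = KH · pCO2 = 3.311×10^-2 × 257×10^-6 atm = 8.51×10^-6 mol/kg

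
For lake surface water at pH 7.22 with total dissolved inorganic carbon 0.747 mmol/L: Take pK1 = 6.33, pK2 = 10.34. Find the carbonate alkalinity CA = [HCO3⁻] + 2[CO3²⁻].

CA = [HCO3⁻] + 2[CO3²⁻] = (α₁ + 2α₂)·DIC
At pH 7.22: [H⁺]/K1 = 10^-0.89 = 0.12882, K2/[H⁺] = 10^-3.12 = 0.00075858
α₁ = 1/(1 + 0.12882 + 0.00075858) = 1/1.1296 = 0.8853; α₂ = α₁·K2/[H⁺] = 0.0006716
α₁ + 2α₂ = 0.8866
CA = 0.8866 × 0.747 = 0.662 mmol/L

CA = 0.662 mmol/L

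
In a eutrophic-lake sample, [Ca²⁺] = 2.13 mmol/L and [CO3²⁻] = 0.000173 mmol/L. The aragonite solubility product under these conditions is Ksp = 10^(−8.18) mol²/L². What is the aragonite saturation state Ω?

Ω = 0.0558

Ksp = 10^(−8.18) = 6.607×10^-9
Ω = [Ca²⁺][CO3²⁻]/Ksp = (2.13×10^-3)(0.000173×10^-3) / 6.607×10^-9 = 0.0558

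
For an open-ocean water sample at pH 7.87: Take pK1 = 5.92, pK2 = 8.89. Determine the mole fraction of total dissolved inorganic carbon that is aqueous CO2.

α₀ = 1 / (1 + K1/[H⁺] + K1K2/[H⁺]²) = 1 / (1 + 10^+1.95 + 10^+0.93)
   = 1 / (1 + 89.125 + 8.5114) = 1/98.636 = 0.01014

α₀ = 0.0101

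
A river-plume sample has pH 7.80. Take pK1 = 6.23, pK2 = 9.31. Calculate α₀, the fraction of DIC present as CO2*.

α₀ = 0.0254

α₀ = 1 / (1 + K1/[H⁺] + K1K2/[H⁺]²) = 1 / (1 + 10^+1.57 + 10^+0.06)
   = 1 / (1 + 37.154 + 1.1482) = 1/39.302 = 0.02544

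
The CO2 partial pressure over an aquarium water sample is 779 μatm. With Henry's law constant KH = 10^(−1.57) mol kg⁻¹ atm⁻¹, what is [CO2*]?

[CO2*] = 21.0 μmol/kg

KH = 10^(−1.57) = 2.692×10^-2 mol kg⁻¹ atm⁻¹
[CO2*] = KH · pCO2 = 2.692×10^-2 × 779×10^-6 atm = 2.10×10^-5 mol/kg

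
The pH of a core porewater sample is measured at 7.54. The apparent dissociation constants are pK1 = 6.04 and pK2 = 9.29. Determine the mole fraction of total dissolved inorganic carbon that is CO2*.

α₀ = 1 / (1 + K1/[H⁺] + K1K2/[H⁺]²) = 1 / (1 + 10^+1.50 + 10^-0.25)
   = 1 / (1 + 31.623 + 0.56234) = 1/33.185 = 0.03013

α₀ = 0.0301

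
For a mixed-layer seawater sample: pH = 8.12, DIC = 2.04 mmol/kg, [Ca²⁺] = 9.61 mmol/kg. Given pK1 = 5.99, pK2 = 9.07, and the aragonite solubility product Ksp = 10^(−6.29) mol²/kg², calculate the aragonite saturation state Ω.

Ω = 3.83

α₂ = 1 / (1 + [H⁺]/K2 + [H⁺]²/(K1K2)) = 1 / (1 + 10^+0.95 + 10^-1.18)
   = 1 / (1 + 8.9125 + 0.066069) = 1/9.9786 = 0.1002
[CO3²⁻] = α₂ × DIC = 0.1002 × 2.04 = 0.2044 mmol/kg
Ksp = 10^(−6.29) = 5.129×10^-7
Ω = [Ca²⁺][CO3²⁻]/Ksp = (9.61×10^-3)(2.044×10^-4) / 5.129×10^-7 = 3.83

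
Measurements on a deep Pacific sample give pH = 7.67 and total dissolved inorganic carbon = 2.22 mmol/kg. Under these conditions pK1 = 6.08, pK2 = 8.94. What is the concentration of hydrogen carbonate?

[HCO3⁻] = 2.06 mmol/kg

α₁ = 1 / (1 + [H⁺]/K1 + K2/[H⁺]) = 1 / (1 + 10^-1.59 + 10^-1.27)
   = 1 / (1 + 0.025704 + 0.053703) = 1/1.0794 = 0.9264
[HCO3⁻] = α₁ × DIC = 0.9264 × 2.22 = 2.06 mmol/kg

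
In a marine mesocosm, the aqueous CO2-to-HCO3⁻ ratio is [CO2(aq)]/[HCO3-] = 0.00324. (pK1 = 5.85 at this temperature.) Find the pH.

From K1 = [H⁺][HCO3-]/[CO2(aq)]:  pH = pK1 − log₁₀([CO2(aq)]/[HCO3-])
log₁₀(0.00324) = -2.489
pH = 5.85 − (-2.489) = 8.34

pH = 8.34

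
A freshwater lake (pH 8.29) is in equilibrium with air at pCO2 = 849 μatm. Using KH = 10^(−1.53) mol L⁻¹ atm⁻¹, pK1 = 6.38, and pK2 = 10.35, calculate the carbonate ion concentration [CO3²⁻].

[CO3²⁻] = 17.7 μmol/L

[CO2*] = KH · pCO2 = 10^(−1.53) × 849×10^-6 = 2.506×10^-5 mol/L
α₀ = 1/(1 + K1/[H⁺] + K1K2/[H⁺]²) = 1/(1 + 10^+1.91 + 10^-0.15) = 0.01205
DIC = [CO2*]/α₀ = 2.506×10^-5 / 0.01205 = 2.079 mmol/L
[CO3²⁻] = α₂·DIC; α₂ = 0.008530, so [CO3²⁻] = 0.008530 × 2.079 = 0.0177 mmol/L = 17.7 μmol/L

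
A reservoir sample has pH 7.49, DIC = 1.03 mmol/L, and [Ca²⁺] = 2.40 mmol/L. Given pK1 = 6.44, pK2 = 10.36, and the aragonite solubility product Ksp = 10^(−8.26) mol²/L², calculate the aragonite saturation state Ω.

Ω = 0.556

α₂ = 1 / (1 + [H⁺]/K2 + [H⁺]²/(K1K2)) = 1 / (1 + 10^+2.87 + 10^+1.82)
   = 1 / (1 + 741.31 + 66.069) = 1/808.38 = 0.001237
[CO3²⁻] = α₂ × DIC = 0.001237 × 1.03 = 0.001274 mmol/L = 1.274 μmol/L
Ksp = 10^(−8.26) = 5.495×10^-9
Ω = [Ca²⁺][CO3²⁻]/Ksp = (2.40×10^-3)(1.274×10^-6) / 5.495×10^-9 = 0.556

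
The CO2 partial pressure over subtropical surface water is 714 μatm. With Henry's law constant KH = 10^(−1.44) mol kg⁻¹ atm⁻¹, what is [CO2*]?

[CO2*] = 25.9 μmol/kg

KH = 10^(−1.44) = 3.631×10^-2 mol kg⁻¹ atm⁻¹
[CO2*] = KH · pCO2 = 3.631×10^-2 × 714×10^-6 atm = 2.59×10^-5 mol/kg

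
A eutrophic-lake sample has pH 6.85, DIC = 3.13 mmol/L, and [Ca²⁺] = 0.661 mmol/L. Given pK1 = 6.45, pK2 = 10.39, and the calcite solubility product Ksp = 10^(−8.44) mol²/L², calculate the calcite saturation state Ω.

Ω = 0.118

α₂ = 1 / (1 + [H⁺]/K2 + [H⁺]²/(K1K2)) = 1 / (1 + 10^+3.54 + 10^+3.14)
   = 1 / (1 + 3467.4 + 1380.4) = 1/4848.8 = 0.0002062
[CO3²⁻] = α₂ × DIC = 0.0002062 × 3.13 = 0.0006455 mmol/L = 0.6455 μmol/L
Ksp = 10^(−8.44) = 3.631×10^-9
Ω = [Ca²⁺][CO3²⁻]/Ksp = (0.661×10^-3)(6.455×10^-7) / 3.631×10^-9 = 0.118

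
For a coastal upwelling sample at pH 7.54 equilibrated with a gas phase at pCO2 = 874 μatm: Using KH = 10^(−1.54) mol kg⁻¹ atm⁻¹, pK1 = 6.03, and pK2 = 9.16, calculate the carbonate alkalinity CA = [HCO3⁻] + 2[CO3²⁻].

[CO2*] = KH · pCO2 = 10^(−1.54) × 874×10^-6 = 2.521×10^-5 mol/kg
α₀ = 1/(1 + K1/[H⁺] + K1K2/[H⁺]²) = 1/(1 + 10^+1.51 + 10^-0.11) = 0.02929
DIC = [CO2*]/α₀ = 2.521×10^-5 / 0.02929 = 0.8604 mmol/kg
CA = (α₁ + 2α₂)·DIC = (0.9480 + 2×0.02274) × 0.8604 = 0.855 mmol/kg

CA = 0.855 mmol/kg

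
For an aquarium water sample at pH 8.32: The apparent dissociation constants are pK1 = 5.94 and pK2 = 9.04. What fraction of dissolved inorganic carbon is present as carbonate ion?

α₂ = 0.159

α₂ = 1 / (1 + [H⁺]/K2 + [H⁺]²/(K1K2)) = 1 / (1 + 10^+0.72 + 10^-1.66)
   = 1 / (1 + 5.2481 + 0.021878) = 1/6.2700 = 0.1595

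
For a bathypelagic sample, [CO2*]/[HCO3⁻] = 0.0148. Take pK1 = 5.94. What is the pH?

pH = 7.77

From K1 = [H⁺][HCO3⁻]/[CO2*]:  pH = pK1 − log₁₀([CO2*]/[HCO3⁻])
log₁₀(0.0148) = -1.830
pH = 5.94 − (-1.830) = 7.77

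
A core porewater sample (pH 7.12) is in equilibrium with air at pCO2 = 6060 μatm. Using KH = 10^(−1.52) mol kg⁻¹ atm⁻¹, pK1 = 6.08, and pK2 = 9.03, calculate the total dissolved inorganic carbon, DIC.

DIC = 2.21 mmol/kg

[CO2*] = KH · pCO2 = 10^(−1.52) × 6060×10^-6 = 1.830×10^-4 mol/kg
α₀ = 1/(1 + K1/[H⁺] + K1K2/[H⁺]²) = 1/(1 + 10^+1.04 + 10^-0.87) = 0.08265
DIC = [CO2*]/α₀ = 1.830×10^-4 / 0.08265 = 2.21 mmol/kg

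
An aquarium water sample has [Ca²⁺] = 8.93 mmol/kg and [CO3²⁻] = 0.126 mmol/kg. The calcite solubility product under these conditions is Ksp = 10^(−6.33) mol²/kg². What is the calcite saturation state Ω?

Ω = 2.41

Ksp = 10^(−6.33) = 4.677×10^-7
Ω = [Ca²⁺][CO3²⁻]/Ksp = (8.93×10^-3)(0.126×10^-3) / 4.677×10^-7 = 2.41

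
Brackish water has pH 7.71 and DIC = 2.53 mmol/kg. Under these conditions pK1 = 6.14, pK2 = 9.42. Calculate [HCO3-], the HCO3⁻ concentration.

[HCO3⁻] = 2.42 mmol/kg

α₁ = 1 / (1 + [H⁺]/K1 + K2/[H⁺]) = 1 / (1 + 10^-1.57 + 10^-1.71)
   = 1 / (1 + 0.026915 + 0.019498) = 1/1.0464 = 0.9556
[HCO3⁻] = α₁ × DIC = 0.9556 × 2.53 = 2.42 mmol/kg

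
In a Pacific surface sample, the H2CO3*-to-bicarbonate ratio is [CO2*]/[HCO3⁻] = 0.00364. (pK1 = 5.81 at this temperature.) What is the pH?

pH = 8.25

From K1 = [H⁺][HCO3⁻]/[CO2*]:  pH = pK1 − log₁₀([CO2*]/[HCO3⁻])
log₁₀(0.00364) = -2.439
pH = 5.81 − (-2.439) = 8.25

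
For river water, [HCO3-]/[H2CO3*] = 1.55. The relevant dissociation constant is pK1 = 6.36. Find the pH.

From K1 = [H⁺][HCO3-]/[H2CO3*]:  pH = pK1 + log₁₀([HCO3-]/[H2CO3*])
log₁₀(1.55) = +0.190
pH = 6.36 + (+0.190) = 6.55

pH = 6.55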